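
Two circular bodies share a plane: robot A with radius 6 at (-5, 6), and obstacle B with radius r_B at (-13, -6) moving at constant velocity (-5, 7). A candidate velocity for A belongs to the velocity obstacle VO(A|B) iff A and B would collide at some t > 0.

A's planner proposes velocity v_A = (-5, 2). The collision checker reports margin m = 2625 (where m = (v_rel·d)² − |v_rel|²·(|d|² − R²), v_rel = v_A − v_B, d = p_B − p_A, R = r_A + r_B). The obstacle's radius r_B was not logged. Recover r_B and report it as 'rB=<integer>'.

m = 2625
d = (-8, -12);  v_rel = (0, -5),  |v_rel|² = 25
v_rel×d = (0)·(-12) − (-5)·(-8) = -40
since m = R²·25 − (-40)²:  R² = (1600 + 2625) / 25 = 169
R = √169 = 13  ⇒  r_B = 13 − 6 = 7

rB=7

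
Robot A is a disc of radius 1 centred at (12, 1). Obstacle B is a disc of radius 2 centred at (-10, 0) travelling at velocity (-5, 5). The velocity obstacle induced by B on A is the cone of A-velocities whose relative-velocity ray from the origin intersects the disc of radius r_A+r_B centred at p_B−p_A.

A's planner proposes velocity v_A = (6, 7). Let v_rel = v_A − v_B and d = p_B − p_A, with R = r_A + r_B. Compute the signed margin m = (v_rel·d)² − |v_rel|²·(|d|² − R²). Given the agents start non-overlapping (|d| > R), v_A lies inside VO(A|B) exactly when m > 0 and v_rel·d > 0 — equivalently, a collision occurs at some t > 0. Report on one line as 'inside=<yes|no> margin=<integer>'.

d = (-22, -1),  |d|² = 485;  R = 1+2 = 3,  c = 485−3² = 476
v_rel = (11, 2),  |v_rel|² = 125;  v_rel·d = (11)·(-22) + (2)·(-1) = -244
125·t² + 488·t + 476 = 0  ⇒  m = (-244)² − 125·476 = 36
m = 36 > 0,  v_rel·d = -244 < 0  ⇒  outside

inside=no margin=36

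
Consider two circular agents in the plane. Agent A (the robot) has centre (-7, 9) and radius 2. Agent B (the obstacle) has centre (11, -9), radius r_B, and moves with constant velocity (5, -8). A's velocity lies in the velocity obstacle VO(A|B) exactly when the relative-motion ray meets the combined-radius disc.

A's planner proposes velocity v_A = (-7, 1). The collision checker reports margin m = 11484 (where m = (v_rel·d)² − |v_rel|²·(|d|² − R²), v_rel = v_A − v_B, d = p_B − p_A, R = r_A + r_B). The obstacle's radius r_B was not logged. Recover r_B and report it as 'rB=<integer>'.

m = 11484
d = (18, -18);  v_rel = (-12, 9),  |v_rel|² = 225
v_rel×d = (-12)·(-18) − (9)·(18) = 54
since m = R²·225 − 54²:  R² = (2916 + 11484) / 225 = 64
R = √64 = 8  ⇒  r_B = 8 − 2 = 6

rB=6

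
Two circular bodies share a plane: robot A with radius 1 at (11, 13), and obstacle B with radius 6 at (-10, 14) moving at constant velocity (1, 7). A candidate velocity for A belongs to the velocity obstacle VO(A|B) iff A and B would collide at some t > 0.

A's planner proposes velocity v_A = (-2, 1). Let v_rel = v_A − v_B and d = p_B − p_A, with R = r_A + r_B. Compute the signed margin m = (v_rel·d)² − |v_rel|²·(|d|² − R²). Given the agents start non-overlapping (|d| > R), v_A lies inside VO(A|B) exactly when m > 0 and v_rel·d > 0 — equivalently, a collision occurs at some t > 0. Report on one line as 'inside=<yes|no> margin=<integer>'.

d = (-21, 1),  |d|² = 442;  R = 1+6 = 7,  c = 442−7² = 393
v_rel = (-3, -6),  |v_rel|² = 45;  v_rel·d = (-3)·(-21) + (-6)·(1) = 57
45·t² − 114·t + 393 = 0  ⇒  m = 57² − 45·393 = -14436
m = -14436 < 0,  v_rel·d = 57 > 0  ⇒  outside

inside=no margin=-14436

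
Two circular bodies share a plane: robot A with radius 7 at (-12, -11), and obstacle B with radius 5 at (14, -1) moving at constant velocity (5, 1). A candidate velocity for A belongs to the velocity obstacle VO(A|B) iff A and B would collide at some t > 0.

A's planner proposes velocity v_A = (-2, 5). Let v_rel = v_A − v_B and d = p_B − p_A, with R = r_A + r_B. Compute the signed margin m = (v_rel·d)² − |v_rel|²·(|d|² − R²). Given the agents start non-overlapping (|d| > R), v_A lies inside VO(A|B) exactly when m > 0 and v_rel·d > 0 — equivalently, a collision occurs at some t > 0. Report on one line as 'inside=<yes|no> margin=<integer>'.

d = (26, 10),  |d|² = 776;  R = 7+5 = 12,  c = 776−12² = 632
v_rel = (-7, 4),  |v_rel|² = 65;  v_rel·d = (-7)·(26) + (4)·(10) = -142
65·t² + 284·t + 632 = 0  ⇒  m = (-142)² − 65·632 = -20916
m = -20916 < 0,  v_rel·d = -142 < 0  ⇒  outside

inside=no margin=-20916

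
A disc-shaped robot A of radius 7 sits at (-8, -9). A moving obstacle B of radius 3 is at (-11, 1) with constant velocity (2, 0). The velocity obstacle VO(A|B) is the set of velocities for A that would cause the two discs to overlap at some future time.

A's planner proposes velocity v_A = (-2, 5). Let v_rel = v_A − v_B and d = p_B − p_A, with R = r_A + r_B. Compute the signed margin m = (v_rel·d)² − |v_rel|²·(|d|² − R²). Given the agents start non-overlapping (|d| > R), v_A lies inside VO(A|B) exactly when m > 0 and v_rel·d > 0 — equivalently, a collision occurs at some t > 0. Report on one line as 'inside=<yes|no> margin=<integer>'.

d = (-3, 10),  |d|² = 109;  R = 7+3 = 10,  c = 109−10² = 9
v_rel = (-4, 5),  |v_rel|² = 41;  v_rel·d = (-4)·(-3) + (5)·(10) = 62
41·t² − 124·t + 9 = 0  ⇒  m = 62² − 41·9 = 3475
m = 3475 > 0,  v_rel·d = 62 > 0  ⇒  inside

inside=yes margin=3475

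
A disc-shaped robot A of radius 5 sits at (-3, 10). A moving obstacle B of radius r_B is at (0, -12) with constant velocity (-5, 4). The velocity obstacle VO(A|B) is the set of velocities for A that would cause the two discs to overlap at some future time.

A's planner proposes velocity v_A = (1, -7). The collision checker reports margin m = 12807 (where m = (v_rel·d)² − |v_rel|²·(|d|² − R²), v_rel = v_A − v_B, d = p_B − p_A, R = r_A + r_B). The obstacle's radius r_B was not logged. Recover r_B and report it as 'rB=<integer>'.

m = 12807
d = (3, -22);  v_rel = (6, -11),  |v_rel|² = 157
v_rel×d = (6)·(-22) − (-11)·(3) = -99
since m = R²·157 − (-99)²:  R² = (9801 + 12807) / 157 = 144
R = √144 = 12  ⇒  r_B = 12 − 5 = 7

rB=7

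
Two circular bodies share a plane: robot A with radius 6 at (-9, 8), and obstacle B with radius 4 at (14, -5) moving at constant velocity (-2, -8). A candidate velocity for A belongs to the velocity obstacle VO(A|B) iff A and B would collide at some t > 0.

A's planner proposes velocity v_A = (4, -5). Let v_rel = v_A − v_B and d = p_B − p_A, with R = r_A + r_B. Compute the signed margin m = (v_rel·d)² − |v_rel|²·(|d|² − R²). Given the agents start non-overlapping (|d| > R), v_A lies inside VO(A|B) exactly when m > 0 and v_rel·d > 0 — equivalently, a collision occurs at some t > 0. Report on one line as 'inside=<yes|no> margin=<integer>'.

d = (23, -13),  |d|² = 698;  R = 6+4 = 10,  c = 698−10² = 598
v_rel = (6, 3),  |v_rel|² = 45;  v_rel·d = (6)·(23) + (3)·(-13) = 99
45·t² − 198·t + 598 = 0  ⇒  m = 99² − 45·598 = -17109
m = -17109 < 0,  v_rel·d = 99 > 0  ⇒  outside

inside=no margin=-17109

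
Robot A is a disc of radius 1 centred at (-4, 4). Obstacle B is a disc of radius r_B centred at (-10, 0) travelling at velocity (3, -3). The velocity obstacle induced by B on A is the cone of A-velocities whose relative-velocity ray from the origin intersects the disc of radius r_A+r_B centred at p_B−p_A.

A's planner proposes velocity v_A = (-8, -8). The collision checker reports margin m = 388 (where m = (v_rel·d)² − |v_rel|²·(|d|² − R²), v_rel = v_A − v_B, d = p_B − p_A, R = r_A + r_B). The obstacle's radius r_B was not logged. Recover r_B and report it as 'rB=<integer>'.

m = 388
d = (-6, -4);  v_rel = (-11, -5),  |v_rel|² = 146
v_rel×d = (-11)·(-4) − (-5)·(-6) = 14
since m = R²·146 − 14²:  R² = (196 + 388) / 146 = 4
R = √4 = 2  ⇒  r_B = 2 − 1 = 1

rB=1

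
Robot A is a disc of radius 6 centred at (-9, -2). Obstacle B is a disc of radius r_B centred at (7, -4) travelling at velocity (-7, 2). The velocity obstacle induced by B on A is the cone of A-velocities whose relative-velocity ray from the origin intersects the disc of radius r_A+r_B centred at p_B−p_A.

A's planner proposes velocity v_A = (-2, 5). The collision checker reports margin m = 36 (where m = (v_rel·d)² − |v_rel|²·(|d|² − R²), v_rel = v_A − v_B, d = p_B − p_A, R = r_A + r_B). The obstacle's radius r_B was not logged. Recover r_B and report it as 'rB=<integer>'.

m = 36
d = (16, -2);  v_rel = (5, 3),  |v_rel|² = 34
v_rel×d = (5)·(-2) − (3)·(16) = -58
since m = R²·34 − (-58)²:  R² = (3364 + 36) / 34 = 100
R = √100 = 10  ⇒  r_B = 10 − 6 = 4

rB=4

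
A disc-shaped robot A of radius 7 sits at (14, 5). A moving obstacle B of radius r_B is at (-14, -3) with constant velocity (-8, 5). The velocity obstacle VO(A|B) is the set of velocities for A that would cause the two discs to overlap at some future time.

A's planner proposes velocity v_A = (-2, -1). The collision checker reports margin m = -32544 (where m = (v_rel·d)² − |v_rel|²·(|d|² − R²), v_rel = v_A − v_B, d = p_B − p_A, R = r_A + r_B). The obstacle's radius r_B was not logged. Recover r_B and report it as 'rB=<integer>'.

m = -32544
d = (-28, -8);  v_rel = (6, -6),  |v_rel|² = 72
v_rel×d = (6)·(-8) − (-6)·(-28) = -216
since m = R²·72 − (-216)²:  R² = (46656 + -32544) / 72 = 196
R = √196 = 14  ⇒  r_B = 14 − 7 = 7

rB=7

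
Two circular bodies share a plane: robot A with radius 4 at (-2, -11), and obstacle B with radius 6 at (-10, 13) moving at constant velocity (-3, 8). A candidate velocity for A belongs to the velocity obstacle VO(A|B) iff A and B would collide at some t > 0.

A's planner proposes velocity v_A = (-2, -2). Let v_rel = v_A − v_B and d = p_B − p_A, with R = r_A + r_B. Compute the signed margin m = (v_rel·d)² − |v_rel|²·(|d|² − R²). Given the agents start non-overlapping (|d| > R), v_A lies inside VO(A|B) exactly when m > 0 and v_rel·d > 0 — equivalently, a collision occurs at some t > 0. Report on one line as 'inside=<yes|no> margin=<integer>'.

d = (-8, 24),  |d|² = 640;  R = 4+6 = 10,  c = 640−10² = 540
v_rel = (1, -10),  |v_rel|² = 101;  v_rel·d = (1)·(-8) + (-10)·(24) = -248
101·t² + 496·t + 540 = 0  ⇒  m = (-248)² − 101·540 = 6964
m = 6964 > 0,  v_rel·d = -248 < 0  ⇒  outside

inside=no margin=6964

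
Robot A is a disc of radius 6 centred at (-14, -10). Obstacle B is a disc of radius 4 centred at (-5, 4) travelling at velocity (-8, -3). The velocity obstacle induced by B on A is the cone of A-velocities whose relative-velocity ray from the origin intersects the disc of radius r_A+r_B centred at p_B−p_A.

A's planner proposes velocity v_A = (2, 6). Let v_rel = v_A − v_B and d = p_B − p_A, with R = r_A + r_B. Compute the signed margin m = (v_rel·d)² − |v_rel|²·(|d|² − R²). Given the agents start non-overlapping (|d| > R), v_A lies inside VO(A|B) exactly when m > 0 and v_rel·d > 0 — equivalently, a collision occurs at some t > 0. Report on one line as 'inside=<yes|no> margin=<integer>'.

d = (9, 14),  |d|² = 277;  R = 6+4 = 10,  c = 277−10² = 177
v_rel = (10, 9),  |v_rel|² = 181;  v_rel·d = (10)·(9) + (9)·(14) = 216
181·t² − 432·t + 177 = 0  ⇒  m = 216² − 181·177 = 14619
m = 14619 > 0,  v_rel·d = 216 > 0  ⇒  inside

inside=yes margin=14619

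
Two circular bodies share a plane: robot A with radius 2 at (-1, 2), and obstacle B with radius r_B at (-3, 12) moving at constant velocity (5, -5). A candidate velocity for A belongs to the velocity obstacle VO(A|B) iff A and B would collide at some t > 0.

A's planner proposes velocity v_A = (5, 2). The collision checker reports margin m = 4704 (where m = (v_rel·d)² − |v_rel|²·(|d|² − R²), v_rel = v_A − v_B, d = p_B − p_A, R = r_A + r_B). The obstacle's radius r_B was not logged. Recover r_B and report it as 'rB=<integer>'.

m = 4704
d = (-2, 10);  v_rel = (0, 7),  |v_rel|² = 49
v_rel×d = (0)·(10) − (7)·(-2) = 14
since m = R²·49 − 14²:  R² = (196 + 4704) / 49 = 100
R = √100 = 10  ⇒  r_B = 10 − 2 = 8

rB=8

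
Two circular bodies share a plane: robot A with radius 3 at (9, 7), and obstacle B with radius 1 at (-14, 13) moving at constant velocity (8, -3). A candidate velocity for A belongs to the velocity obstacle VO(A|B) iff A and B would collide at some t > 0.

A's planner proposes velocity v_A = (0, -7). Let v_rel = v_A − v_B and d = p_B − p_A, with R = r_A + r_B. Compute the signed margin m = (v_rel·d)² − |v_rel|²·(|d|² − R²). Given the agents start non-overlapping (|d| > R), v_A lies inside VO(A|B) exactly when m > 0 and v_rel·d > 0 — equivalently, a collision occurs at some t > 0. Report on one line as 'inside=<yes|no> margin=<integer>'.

d = (-23, 6),  |d|² = 565;  R = 3+1 = 4,  c = 565−4² = 549
v_rel = (-8, -4),  |v_rel|² = 80;  v_rel·d = (-8)·(-23) + (-4)·(6) = 160
80·t² − 320·t + 549 = 0  ⇒  m = 160² − 80·549 = -18320
m = -18320 < 0,  v_rel·d = 160 > 0  ⇒  outside

inside=no margin=-18320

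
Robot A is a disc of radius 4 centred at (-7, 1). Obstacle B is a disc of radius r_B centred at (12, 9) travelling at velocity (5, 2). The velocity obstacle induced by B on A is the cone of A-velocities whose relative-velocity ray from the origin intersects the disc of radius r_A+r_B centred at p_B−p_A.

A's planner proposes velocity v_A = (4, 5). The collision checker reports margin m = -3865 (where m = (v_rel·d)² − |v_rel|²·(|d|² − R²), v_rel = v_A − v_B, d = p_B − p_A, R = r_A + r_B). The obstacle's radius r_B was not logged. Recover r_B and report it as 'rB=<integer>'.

m = -3865
d = (19, 8);  v_rel = (-1, 3),  |v_rel|² = 10
v_rel×d = (-1)·(8) − (3)·(19) = -65
since m = R²·10 − (-65)²:  R² = (4225 + -3865) / 10 = 36
R = √36 = 6  ⇒  r_B = 6 − 4 = 2

rB=2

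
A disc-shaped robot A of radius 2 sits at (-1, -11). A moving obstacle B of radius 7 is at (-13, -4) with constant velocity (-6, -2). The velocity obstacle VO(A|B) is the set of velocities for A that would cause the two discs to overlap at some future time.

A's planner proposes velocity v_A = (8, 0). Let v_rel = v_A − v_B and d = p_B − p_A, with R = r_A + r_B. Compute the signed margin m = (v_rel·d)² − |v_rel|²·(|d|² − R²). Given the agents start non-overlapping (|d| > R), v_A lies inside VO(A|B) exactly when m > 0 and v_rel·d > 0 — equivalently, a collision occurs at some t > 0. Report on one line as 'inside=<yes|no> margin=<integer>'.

d = (-12, 7),  |d|² = 193;  R = 2+7 = 9,  c = 193−9² = 112
v_rel = (14, 2),  |v_rel|² = 200;  v_rel·d = (14)·(-12) + (2)·(7) = -154
200·t² + 308·t + 112 = 0  ⇒  m = (-154)² − 200·112 = 1316
m = 1316 > 0,  v_rel·d = -154 < 0  ⇒  outside

inside=no margin=1316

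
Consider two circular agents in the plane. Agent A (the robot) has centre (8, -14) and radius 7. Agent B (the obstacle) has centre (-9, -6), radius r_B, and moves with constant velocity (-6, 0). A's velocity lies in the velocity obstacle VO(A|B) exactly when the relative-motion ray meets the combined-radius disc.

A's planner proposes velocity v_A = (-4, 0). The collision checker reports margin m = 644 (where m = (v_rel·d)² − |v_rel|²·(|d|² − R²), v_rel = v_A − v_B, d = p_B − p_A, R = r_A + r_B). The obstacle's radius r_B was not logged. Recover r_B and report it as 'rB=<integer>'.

m = 644
d = (-17, 8);  v_rel = (2, 0),  |v_rel|² = 4
v_rel×d = (2)·(8) − (0)·(-17) = 16
since m = R²·4 − 16²:  R² = (256 + 644) / 4 = 225
R = √225 = 15  ⇒  r_B = 15 − 7 = 8

rB=8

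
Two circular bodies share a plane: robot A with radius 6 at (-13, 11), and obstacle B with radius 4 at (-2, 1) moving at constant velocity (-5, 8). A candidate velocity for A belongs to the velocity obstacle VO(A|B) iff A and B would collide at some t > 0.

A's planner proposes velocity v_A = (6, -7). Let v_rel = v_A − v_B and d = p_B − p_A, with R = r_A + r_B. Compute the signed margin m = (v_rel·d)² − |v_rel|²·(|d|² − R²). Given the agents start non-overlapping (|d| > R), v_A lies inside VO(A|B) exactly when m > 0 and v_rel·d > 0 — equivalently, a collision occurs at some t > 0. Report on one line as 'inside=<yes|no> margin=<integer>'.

d = (11, -10),  |d|² = 221;  R = 6+4 = 10,  c = 221−10² = 121
v_rel = (11, -15),  |v_rel|² = 346;  v_rel·d = (11)·(11) + (-15)·(-10) = 271
346·t² − 542·t + 121 = 0  ⇒  m = 271² − 346·121 = 31575
m = 31575 > 0,  v_rel·d = 271 > 0  ⇒  inside

inside=yes margin=31575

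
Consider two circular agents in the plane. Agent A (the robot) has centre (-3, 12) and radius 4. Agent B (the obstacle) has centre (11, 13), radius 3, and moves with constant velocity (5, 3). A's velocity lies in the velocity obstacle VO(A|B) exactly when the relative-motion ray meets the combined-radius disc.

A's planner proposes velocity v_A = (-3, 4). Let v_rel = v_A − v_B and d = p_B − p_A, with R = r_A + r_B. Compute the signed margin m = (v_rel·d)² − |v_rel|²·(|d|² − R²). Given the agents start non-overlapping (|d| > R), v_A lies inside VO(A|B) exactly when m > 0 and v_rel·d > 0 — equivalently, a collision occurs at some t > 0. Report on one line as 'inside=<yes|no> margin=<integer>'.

d = (14, 1),  |d|² = 197;  R = 4+3 = 7,  c = 197−7² = 148
v_rel = (-8, 1),  |v_rel|² = 65;  v_rel·d = (-8)·(14) + (1)·(1) = -111
65·t² + 222·t + 148 = 0  ⇒  m = (-111)² − 65·148 = 2701
m = 2701 > 0,  v_rel·d = -111 < 0  ⇒  outside

inside=no margin=2701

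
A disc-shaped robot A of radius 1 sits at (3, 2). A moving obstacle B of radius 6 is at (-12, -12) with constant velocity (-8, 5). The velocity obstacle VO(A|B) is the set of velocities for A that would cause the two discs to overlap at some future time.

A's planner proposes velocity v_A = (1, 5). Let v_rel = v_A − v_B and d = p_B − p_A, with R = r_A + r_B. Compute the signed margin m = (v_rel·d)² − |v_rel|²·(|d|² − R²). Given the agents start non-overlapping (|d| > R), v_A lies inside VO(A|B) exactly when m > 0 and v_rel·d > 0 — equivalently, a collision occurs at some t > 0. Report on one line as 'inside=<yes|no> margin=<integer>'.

d = (-15, -14),  |d|² = 421;  R = 1+6 = 7,  c = 421−7² = 372
v_rel = (9, 0),  |v_rel|² = 81;  v_rel·d = (9)·(-15) + (0)·(-14) = -135
81·t² + 270·t + 372 = 0  ⇒  m = (-135)² − 81·372 = -11907
m = -11907 < 0,  v_rel·d = -135 < 0  ⇒  outside

inside=no margin=-11907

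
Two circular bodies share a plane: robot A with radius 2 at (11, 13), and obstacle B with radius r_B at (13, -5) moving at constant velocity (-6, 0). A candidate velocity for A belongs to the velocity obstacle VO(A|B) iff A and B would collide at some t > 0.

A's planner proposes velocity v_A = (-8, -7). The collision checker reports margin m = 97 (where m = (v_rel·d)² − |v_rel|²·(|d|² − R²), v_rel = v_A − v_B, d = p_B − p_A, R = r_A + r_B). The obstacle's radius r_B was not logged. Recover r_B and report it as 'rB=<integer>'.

m = 97
d = (2, -18);  v_rel = (-2, -7),  |v_rel|² = 53
v_rel×d = (-2)·(-18) − (-7)·(2) = 50
since m = R²·53 − 50²:  R² = (2500 + 97) / 53 = 49
R = √49 = 7  ⇒  r_B = 7 − 2 = 5

rB=5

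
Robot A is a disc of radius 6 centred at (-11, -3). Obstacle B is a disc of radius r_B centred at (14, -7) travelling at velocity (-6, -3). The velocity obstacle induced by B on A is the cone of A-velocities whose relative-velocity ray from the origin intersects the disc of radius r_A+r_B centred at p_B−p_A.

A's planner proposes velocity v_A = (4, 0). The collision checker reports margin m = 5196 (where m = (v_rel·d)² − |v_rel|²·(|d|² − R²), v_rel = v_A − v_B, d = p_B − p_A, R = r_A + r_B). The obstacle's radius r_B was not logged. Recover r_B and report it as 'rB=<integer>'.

m = 5196
d = (25, -4);  v_rel = (10, 3),  |v_rel|² = 109
v_rel×d = (10)·(-4) − (3)·(25) = -115
since m = R²·109 − (-115)²:  R² = (13225 + 5196) / 109 = 169
R = √169 = 13  ⇒  r_B = 13 − 6 = 7

rB=7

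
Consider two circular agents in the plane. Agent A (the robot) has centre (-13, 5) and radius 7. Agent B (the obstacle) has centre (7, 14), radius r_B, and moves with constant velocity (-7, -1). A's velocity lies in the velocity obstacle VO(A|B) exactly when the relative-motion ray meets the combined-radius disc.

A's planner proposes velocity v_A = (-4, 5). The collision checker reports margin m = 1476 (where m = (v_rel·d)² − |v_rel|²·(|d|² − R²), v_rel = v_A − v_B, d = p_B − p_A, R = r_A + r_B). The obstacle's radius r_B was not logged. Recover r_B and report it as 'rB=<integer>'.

m = 1476
d = (20, 9);  v_rel = (3, 6),  |v_rel|² = 45
v_rel×d = (3)·(9) − (6)·(20) = -93
since m = R²·45 − (-93)²:  R² = (8649 + 1476) / 45 = 225
R = √225 = 15  ⇒  r_B = 15 − 7 = 8

rB=8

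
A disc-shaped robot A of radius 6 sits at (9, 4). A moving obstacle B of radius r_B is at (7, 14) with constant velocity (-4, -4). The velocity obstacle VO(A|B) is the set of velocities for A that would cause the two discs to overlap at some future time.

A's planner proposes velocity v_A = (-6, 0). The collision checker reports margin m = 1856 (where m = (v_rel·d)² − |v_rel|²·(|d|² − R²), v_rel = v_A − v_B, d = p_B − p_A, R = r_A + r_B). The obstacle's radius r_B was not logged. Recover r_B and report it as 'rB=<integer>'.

m = 1856
d = (-2, 10);  v_rel = (-2, 4),  |v_rel|² = 20
v_rel×d = (-2)·(10) − (4)·(-2) = -12
since m = R²·20 − (-12)²:  R² = (144 + 1856) / 20 = 100
R = √100 = 10  ⇒  r_B = 10 − 6 = 4

rB=4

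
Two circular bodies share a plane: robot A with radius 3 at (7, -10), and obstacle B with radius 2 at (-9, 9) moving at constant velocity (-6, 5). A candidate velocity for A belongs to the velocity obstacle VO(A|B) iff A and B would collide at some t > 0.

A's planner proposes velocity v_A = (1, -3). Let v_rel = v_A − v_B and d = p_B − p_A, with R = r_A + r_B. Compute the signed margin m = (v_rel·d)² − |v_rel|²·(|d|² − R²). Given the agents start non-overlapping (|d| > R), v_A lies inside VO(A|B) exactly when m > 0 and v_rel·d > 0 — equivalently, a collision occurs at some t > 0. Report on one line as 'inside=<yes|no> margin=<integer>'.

d = (-16, 19),  |d|² = 617;  R = 3+2 = 5,  c = 617−5² = 592
v_rel = (7, -8),  |v_rel|² = 113;  v_rel·d = (7)·(-16) + (-8)·(19) = -264
113·t² + 528·t + 592 = 0  ⇒  m = (-264)² − 113·592 = 2800
m = 2800 > 0,  v_rel·d = -264 < 0  ⇒  outside

inside=no margin=2800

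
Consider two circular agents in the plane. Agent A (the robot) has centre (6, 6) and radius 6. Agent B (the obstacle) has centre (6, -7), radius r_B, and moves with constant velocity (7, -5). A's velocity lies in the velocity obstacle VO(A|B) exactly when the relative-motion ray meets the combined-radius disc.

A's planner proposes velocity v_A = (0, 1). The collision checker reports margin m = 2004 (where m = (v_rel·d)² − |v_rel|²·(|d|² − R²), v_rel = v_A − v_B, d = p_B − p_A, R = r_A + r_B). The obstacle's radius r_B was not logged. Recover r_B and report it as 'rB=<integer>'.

m = 2004
d = (0, -13);  v_rel = (-7, 6),  |v_rel|² = 85
v_rel×d = (-7)·(-13) − (6)·(0) = 91
since m = R²·85 − 91²:  R² = (8281 + 2004) / 85 = 121
R = √121 = 11  ⇒  r_B = 11 − 6 = 5

rB=5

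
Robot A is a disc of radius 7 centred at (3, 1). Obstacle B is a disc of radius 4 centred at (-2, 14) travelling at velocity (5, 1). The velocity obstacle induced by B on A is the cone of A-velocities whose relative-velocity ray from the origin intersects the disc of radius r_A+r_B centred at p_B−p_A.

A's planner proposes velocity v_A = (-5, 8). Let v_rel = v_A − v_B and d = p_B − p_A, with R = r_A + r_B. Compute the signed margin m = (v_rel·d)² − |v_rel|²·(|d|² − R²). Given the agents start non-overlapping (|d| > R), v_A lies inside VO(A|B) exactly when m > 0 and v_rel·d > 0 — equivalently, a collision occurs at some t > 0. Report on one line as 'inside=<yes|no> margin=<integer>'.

d = (-5, 13),  |d|² = 194;  R = 7+4 = 11,  c = 194−11² = 73
v_rel = (-10, 7),  |v_rel|² = 149;  v_rel·d = (-10)·(-5) + (7)·(13) = 141
149·t² − 282·t + 73 = 0  ⇒  m = 141² − 149·73 = 9004
m = 9004 > 0,  v_rel·d = 141 > 0  ⇒  inside

inside=yes margin=9004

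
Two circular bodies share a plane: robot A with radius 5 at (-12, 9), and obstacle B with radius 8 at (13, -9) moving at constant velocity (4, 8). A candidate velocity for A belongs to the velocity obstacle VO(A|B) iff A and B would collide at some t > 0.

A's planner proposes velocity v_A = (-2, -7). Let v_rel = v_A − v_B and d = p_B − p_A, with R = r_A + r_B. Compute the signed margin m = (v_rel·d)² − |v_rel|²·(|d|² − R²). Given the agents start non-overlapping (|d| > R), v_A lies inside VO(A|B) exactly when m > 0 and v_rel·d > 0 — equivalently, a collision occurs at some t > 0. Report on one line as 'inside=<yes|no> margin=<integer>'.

d = (25, -18),  |d|² = 949;  R = 5+8 = 13,  c = 949−13² = 780
v_rel = (-6, -15),  |v_rel|² = 261;  v_rel·d = (-6)·(25) + (-15)·(-18) = 120
261·t² − 240·t + 780 = 0  ⇒  m = 120² − 261·780 = -189180
m = -189180 < 0,  v_rel·d = 120 > 0  ⇒  outside

inside=no margin=-189180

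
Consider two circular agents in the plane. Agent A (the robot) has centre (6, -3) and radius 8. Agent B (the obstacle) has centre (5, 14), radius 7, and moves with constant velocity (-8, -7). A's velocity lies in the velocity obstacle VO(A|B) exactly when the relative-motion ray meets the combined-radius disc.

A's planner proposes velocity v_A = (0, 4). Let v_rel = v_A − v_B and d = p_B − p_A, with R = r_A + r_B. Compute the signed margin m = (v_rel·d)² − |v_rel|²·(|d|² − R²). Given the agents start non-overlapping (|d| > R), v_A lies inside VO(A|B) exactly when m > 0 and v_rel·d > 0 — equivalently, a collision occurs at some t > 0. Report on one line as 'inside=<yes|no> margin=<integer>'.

d = (-1, 17),  |d|² = 290;  R = 8+7 = 15,  c = 290−15² = 65
v_rel = (8, 11),  |v_rel|² = 185;  v_rel·d = (8)·(-1) + (11)·(17) = 179
185·t² − 358·t + 65 = 0  ⇒  m = 179² − 185·65 = 20016
m = 20016 > 0,  v_rel·d = 179 > 0  ⇒  inside

inside=yes margin=20016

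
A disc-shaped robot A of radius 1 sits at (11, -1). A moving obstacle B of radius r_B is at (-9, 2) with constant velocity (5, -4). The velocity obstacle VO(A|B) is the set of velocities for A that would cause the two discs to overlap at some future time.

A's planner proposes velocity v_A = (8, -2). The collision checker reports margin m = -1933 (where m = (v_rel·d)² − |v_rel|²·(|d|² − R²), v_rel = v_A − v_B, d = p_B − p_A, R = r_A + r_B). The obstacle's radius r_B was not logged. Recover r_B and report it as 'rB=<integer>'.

m = -1933
d = (-20, 3);  v_rel = (3, 2),  |v_rel|² = 13
v_rel×d = (3)·(3) − (2)·(-20) = 49
since m = R²·13 − 49²:  R² = (2401 + -1933) / 13 = 36
R = √36 = 6  ⇒  r_B = 6 − 1 = 5

rB=5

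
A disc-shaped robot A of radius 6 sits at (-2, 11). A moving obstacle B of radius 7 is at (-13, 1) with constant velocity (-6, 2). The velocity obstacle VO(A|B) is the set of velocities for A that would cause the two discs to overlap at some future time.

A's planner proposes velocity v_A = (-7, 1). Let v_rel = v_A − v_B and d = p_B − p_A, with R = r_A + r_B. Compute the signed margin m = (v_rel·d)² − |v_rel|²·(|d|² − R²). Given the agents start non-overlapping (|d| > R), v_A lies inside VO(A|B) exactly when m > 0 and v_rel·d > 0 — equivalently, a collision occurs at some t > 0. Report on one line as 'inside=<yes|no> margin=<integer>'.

d = (-11, -10),  |d|² = 221;  R = 6+7 = 13,  c = 221−13² = 52
v_rel = (-1, -1),  |v_rel|² = 2;  v_rel·d = (-1)·(-11) + (-1)·(-10) = 21
2·t² − 42·t + 52 = 0  ⇒  m = 21² − 2·52 = 337
m = 337 > 0,  v_rel·d = 21 > 0  ⇒  inside

inside=yes margin=337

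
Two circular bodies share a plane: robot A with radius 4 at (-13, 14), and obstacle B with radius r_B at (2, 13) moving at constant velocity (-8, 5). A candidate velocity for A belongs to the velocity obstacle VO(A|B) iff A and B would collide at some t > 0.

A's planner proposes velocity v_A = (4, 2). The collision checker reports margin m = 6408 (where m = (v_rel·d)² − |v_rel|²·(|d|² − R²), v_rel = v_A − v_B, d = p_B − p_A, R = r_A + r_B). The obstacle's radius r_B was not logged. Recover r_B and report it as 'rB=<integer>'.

m = 6408
d = (15, -1);  v_rel = (12, -3),  |v_rel|² = 153
v_rel×d = (12)·(-1) − (-3)·(15) = 33
since m = R²·153 − 33²:  R² = (1089 + 6408) / 153 = 49
R = √49 = 7  ⇒  r_B = 7 − 4 = 3

rB=3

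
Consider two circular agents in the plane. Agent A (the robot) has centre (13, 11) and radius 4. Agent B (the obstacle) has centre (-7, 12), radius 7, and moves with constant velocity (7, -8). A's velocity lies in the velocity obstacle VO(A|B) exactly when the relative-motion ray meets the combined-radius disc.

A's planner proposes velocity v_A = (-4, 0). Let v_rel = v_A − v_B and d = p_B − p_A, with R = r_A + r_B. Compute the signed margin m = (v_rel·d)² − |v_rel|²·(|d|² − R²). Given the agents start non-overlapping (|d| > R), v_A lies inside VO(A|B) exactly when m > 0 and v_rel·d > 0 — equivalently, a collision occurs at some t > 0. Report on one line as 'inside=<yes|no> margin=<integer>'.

d = (-20, 1),  |d|² = 401;  R = 4+7 = 11,  c = 401−11² = 280
v_rel = (-11, 8),  |v_rel|² = 185;  v_rel·d = (-11)·(-20) + (8)·(1) = 228
185·t² − 456·t + 280 = 0  ⇒  m = 228² − 185·280 = 184
m = 184 > 0,  v_rel·d = 228 > 0  ⇒  inside

inside=yes margin=184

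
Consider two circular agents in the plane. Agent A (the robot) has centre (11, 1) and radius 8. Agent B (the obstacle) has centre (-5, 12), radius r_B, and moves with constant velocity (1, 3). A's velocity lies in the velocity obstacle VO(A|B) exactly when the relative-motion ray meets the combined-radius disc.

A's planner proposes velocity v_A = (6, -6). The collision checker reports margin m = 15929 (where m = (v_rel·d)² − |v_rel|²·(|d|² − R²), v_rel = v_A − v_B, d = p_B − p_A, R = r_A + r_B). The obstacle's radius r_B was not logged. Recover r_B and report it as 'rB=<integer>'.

m = 15929
d = (-16, 11);  v_rel = (5, -9),  |v_rel|² = 106
v_rel×d = (5)·(11) − (-9)·(-16) = -89
since m = R²·106 − (-89)²:  R² = (7921 + 15929) / 106 = 225
R = √225 = 15  ⇒  r_B = 15 − 8 = 7

rB=7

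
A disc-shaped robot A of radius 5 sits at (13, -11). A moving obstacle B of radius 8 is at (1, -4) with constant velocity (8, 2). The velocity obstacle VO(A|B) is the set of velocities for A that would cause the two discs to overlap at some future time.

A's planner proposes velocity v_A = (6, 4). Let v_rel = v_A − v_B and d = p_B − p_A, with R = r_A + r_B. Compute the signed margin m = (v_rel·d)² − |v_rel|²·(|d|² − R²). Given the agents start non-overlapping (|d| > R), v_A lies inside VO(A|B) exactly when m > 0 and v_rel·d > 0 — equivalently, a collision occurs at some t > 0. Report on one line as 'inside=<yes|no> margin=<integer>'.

d = (-12, 7),  |d|² = 193;  R = 5+8 = 13,  c = 193−13² = 24
v_rel = (-2, 2),  |v_rel|² = 8;  v_rel·d = (-2)·(-12) + (2)·(7) = 38
8·t² − 76·t + 24 = 0  ⇒  m = 38² − 8·24 = 1252
m = 1252 > 0,  v_rel·d = 38 > 0  ⇒  inside

inside=yes margin=1252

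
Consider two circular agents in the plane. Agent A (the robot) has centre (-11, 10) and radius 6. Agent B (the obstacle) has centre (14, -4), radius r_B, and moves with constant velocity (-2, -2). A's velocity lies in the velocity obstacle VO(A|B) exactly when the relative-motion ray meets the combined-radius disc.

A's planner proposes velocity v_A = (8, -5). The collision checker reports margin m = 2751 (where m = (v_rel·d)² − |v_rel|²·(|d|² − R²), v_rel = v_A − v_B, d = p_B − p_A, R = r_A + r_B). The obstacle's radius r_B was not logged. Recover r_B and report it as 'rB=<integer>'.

m = 2751
d = (25, -14);  v_rel = (10, -3),  |v_rel|² = 109
v_rel×d = (10)·(-14) − (-3)·(25) = -65
since m = R²·109 − (-65)²:  R² = (4225 + 2751) / 109 = 64
R = √64 = 8  ⇒  r_B = 8 − 6 = 2

rB=2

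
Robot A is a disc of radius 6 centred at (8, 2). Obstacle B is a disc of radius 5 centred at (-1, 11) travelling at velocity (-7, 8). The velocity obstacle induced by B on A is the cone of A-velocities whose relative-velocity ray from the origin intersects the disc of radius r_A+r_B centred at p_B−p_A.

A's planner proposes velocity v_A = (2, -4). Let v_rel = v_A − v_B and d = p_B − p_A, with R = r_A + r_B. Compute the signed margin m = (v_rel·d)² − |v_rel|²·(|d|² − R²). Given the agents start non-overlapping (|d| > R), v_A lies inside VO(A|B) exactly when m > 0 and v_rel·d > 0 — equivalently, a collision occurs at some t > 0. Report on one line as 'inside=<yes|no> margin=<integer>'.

d = (-9, 9),  |d|² = 162;  R = 6+5 = 11,  c = 162−11² = 41
v_rel = (9, -12),  |v_rel|² = 225;  v_rel·d = (9)·(-9) + (-12)·(9) = -189
225·t² + 378·t + 41 = 0  ⇒  m = (-189)² − 225·41 = 26496
m = 26496 > 0,  v_rel·d = -189 < 0  ⇒  outside

inside=no margin=26496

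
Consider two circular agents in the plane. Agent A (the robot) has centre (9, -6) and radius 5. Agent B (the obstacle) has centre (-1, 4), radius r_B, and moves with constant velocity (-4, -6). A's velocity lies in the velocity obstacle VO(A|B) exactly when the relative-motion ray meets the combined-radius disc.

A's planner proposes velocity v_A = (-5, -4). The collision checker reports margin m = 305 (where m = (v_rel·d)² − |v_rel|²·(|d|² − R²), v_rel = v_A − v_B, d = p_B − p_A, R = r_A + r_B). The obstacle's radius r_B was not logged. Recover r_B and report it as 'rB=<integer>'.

m = 305
d = (-10, 10);  v_rel = (-1, 2),  |v_rel|² = 5
v_rel×d = (-1)·(10) − (2)·(-10) = 10
since m = R²·5 − 10²:  R² = (100 + 305) / 5 = 81
R = √81 = 9  ⇒  r_B = 9 − 5 = 4

rB=4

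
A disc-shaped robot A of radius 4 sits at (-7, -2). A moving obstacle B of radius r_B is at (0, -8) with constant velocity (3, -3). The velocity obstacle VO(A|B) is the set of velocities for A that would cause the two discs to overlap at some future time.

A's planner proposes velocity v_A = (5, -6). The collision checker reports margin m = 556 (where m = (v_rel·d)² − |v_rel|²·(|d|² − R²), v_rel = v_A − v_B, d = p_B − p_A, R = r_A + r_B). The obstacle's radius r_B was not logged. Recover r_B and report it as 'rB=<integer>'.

m = 556
d = (7, -6);  v_rel = (2, -3),  |v_rel|² = 13
v_rel×d = (2)·(-6) − (-3)·(7) = 9
since m = R²·13 − 9²:  R² = (81 + 556) / 13 = 49
R = √49 = 7  ⇒  r_B = 7 − 4 = 3

rB=3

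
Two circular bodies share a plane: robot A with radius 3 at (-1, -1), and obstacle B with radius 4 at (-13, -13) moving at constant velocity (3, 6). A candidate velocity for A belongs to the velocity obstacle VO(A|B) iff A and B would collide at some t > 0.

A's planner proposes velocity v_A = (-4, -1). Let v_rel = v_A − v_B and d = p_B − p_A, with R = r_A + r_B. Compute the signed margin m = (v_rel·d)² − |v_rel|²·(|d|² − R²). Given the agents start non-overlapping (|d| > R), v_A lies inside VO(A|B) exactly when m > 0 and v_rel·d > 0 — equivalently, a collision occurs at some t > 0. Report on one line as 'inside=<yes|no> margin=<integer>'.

d = (-12, -12),  |d|² = 288;  R = 3+4 = 7,  c = 288−7² = 239
v_rel = (-7, -7),  |v_rel|² = 98;  v_rel·d = (-7)·(-12) + (-7)·(-12) = 168
98·t² − 336·t + 239 = 0  ⇒  m = 168² − 98·239 = 4802
m = 4802 > 0,  v_rel·d = 168 > 0  ⇒  inside

inside=yes margin=4802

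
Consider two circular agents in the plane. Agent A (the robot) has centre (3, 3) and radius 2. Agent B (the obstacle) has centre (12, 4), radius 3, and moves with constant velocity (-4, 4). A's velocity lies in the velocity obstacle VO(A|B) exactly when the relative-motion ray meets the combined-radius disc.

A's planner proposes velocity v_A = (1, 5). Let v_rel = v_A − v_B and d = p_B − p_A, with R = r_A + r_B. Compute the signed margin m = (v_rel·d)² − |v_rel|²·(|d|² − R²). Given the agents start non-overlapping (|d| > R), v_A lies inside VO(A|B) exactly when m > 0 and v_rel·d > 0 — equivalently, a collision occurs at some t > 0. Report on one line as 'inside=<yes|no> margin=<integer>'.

d = (9, 1),  |d|² = 82;  R = 2+3 = 5,  c = 82−5² = 57
v_rel = (5, 1),  |v_rel|² = 26;  v_rel·d = (5)·(9) + (1)·(1) = 46
26·t² − 92·t + 57 = 0  ⇒  m = 46² − 26·57 = 634
m = 634 > 0,  v_rel·d = 46 > 0  ⇒  inside

inside=yes margin=634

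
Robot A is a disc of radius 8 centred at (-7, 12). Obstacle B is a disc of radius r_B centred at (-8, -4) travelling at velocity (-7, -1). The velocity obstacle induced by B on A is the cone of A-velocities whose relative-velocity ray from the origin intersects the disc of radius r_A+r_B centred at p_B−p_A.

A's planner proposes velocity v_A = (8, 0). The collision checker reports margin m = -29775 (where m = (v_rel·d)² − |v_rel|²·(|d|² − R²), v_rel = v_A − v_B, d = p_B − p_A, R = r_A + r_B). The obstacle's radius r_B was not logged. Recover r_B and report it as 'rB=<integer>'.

m = -29775
d = (-1, -16);  v_rel = (15, 1),  |v_rel|² = 226
v_rel×d = (15)·(-16) − (1)·(-1) = -239
since m = R²·226 − (-239)²:  R² = (57121 + -29775) / 226 = 121
R = √121 = 11  ⇒  r_B = 11 − 8 = 3

rB=3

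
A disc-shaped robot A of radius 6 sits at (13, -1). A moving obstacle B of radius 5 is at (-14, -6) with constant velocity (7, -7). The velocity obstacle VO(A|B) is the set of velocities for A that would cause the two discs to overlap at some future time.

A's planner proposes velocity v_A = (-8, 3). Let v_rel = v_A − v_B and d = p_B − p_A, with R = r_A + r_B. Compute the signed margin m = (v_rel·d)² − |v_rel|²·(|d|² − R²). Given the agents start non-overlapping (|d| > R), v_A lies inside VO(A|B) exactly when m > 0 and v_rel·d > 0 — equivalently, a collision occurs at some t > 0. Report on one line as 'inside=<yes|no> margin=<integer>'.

d = (-27, -5),  |d|² = 754;  R = 6+5 = 11,  c = 754−11² = 633
v_rel = (-15, 10),  |v_rel|² = 325;  v_rel·d = (-15)·(-27) + (10)·(-5) = 355
325·t² − 710·t + 633 = 0  ⇒  m = 355² − 325·633 = -79700
m = -79700 < 0,  v_rel·d = 355 > 0  ⇒  outside

inside=no margin=-79700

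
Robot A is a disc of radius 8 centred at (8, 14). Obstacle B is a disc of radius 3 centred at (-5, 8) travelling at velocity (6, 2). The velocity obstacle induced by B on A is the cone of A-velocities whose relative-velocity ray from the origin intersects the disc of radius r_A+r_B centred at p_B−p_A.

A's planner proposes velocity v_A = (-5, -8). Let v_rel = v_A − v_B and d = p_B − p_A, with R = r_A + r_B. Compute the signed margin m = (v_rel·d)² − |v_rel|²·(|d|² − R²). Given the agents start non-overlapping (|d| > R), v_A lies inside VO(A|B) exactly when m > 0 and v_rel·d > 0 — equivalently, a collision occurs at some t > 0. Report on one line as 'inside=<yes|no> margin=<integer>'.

d = (-13, -6),  |d|² = 205;  R = 8+3 = 11,  c = 205−11² = 84
v_rel = (-11, -10),  |v_rel|² = 221;  v_rel·d = (-11)·(-13) + (-10)·(-6) = 203
221·t² − 406·t + 84 = 0  ⇒  m = 203² − 221·84 = 22645
m = 22645 > 0,  v_rel·d = 203 > 0  ⇒  inside

inside=yes margin=22645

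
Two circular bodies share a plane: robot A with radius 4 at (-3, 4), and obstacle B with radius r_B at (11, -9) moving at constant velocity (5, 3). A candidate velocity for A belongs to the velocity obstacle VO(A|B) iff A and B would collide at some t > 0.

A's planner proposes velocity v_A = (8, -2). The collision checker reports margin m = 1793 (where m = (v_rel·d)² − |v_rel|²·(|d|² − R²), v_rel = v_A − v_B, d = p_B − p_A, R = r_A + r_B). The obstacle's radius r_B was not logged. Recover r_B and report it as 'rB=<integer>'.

m = 1793
d = (14, -13);  v_rel = (3, -5),  |v_rel|² = 34
v_rel×d = (3)·(-13) − (-5)·(14) = 31
since m = R²·34 − 31²:  R² = (961 + 1793) / 34 = 81
R = √81 = 9  ⇒  r_B = 9 − 4 = 5

rB=5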